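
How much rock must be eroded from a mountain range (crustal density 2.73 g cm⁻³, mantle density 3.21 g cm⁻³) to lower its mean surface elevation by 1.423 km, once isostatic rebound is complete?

Net drop Δ = e − u = e − e ρ_c/ρ_m = e (ρ_m − ρ_c)/ρ_m.
e = Δ ρ_m/(ρ_m − ρ_c) = 1.423 km × 3.21/0.48 = 9.52 km.

9.52 km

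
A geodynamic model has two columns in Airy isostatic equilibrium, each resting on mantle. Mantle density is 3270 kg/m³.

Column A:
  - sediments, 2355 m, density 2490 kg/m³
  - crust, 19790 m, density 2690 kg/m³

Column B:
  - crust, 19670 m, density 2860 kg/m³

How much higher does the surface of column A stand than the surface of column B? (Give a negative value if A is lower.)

For any compensation level in the mantle, the mantle terms cancel and isostasy reduces to e = (Σt_A − Σt_B) − (Σ(ρt)_A − Σ(ρt)_B) / ρ_m.
Σt_A = 22145 m; Σt_B = 19670 m; Σ(ρt)_A = 59099050; Σ(ρt)_B = 56256200 (in m·kg/m³).
e = (22145 − 19670) − (59099050 − 56256200) / 3270 = 1610 m.

1610 m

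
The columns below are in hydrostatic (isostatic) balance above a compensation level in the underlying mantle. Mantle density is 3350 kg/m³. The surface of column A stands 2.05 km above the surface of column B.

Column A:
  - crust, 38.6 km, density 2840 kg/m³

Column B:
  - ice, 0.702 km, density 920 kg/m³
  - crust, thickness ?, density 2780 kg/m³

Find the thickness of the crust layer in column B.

Take the compensation level at the base of the deeper column (depth z_c below the surface of column A) and equate Σ ρ_i t_i down to z_c; mantle fills any gap and the z_c terms cancel.
Column A: 38.6×2840 + (z_c − 38.6)×3350
Column B: 2.05×0 + 0.702×920 + x×2780 + (z_c − 2.05 − 0.702 − x)×3350
The z_c×3350 term appears on both sides and cancels. Collect the known terms of each column as K = Σ(ρt)_known − 3350 × (depth of known layers): K_A = 109624 − 3350×38.6 = −19686; K_B = 645.84 − 3350×(2.05 + 0.702) = −8573.36.
Balance: K_A = K_B − x×(3350 − 2780), so x = (K_B − K_A)/(3350 − 2780) = 11112.6/570 = 19.5 km.

19.5 km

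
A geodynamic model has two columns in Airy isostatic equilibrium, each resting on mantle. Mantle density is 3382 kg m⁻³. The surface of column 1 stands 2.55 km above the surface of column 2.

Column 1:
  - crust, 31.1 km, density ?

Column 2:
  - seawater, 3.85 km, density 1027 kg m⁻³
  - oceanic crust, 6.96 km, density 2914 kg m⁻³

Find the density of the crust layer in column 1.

2710 kg m⁻³

Take the compensation level at the base of the deeper column (depth z_c below the surface of column 1) and equate Σ ρ_i t_i down to z_c; mantle fills any gap and the z_c terms cancel.
Column 1: 31.1×ρ + (z_c − 31.1)×3382
Column 2: 2.55×0 + 3.85×1027 + 6.96×2914 + (z_c − 2.55 − 10.81)×3382
The z_c×3382 term appears on both sides and cancels. Collect the known terms of each column as K = Σ(ρt)_known − 3382 × (depth of known layers): K_1 = 0 − 3382×31.1 = −105180.2; K_2 = 24235.39 − 3382×(2.55 + 10.81) = −20948.13.
Balance: K_1 + 31.1×ρ = K_2, so ρ = (K_2 − K_1)/31.1 = 84232.1/31.1 = 2710 kg m⁻³.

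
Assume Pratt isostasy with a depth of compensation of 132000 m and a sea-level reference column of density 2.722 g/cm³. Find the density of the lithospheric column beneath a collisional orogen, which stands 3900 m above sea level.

2.64 g/cm³

Pratt balance: ρ_ref D = ρ (D + h).
ρ = ρ_ref D/(D + h) = 2.722 × 132000 m/(132000 m + 3900 m) = 2.64 g/cm³.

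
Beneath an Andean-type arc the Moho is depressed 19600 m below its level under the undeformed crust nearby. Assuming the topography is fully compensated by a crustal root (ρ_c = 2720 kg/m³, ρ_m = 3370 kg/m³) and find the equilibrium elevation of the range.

4680 m

In Airy isostatic equilibrium: ρ_c h = (ρ_m − ρ_c) r.
h = r (ρ_m − ρ_c) / ρ_c = 19600 m × (3370 − 2720) / 2720 = 4680 m.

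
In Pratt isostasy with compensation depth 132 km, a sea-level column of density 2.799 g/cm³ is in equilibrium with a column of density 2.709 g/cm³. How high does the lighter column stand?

4.39 km

ρ_ref D = ρ (D + h) → h = D (ρ_ref − ρ)/ρ.
h = 132 km × (2.799 − 2.709)/2.709 = 4.39 km.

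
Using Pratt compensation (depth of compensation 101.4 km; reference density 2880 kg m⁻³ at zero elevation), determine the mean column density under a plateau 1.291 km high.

2840 kg m⁻³

Pratt balance: ρ_ref D = ρ (D + h).
ρ = ρ_ref D/(D + h) = 2880 × 101.4 km/(101.4 km + 1.291 km) = 2840 kg m⁻³.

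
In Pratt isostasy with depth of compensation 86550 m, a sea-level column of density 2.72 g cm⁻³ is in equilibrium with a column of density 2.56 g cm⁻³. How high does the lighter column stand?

ρ_ref D = ρ (D + h) → h = D (ρ_ref − ρ)/ρ.
h = 86550 m × (2.72 − 2.56)/2.56 = 5410 m.

5410 m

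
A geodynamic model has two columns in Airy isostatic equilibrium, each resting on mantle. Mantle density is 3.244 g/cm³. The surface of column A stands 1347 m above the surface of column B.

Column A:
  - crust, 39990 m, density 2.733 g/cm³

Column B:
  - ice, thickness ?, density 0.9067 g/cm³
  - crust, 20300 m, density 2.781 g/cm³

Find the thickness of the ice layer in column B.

2850 m

Take the compensation level at the base of the deeper column (depth z_c below the surface of column A) and equate Σ ρ_i t_i down to z_c; mantle fills any gap and the z_c terms cancel.
Column A: 39990×2.733 + (z_c − 39990)×3.244
Column B: 1347×0 + x×0.9067 + 20300×2.781 + (z_c − 1347 − 20300 − x)×3.244
The z_c×3.244 term appears on both sides and cancels. Collect the known terms of each column as K = Σ(ρt)_known − 3.244 × (depth of known layers): K_A = 109292.67 − 3.244×39990 = −20434.89; K_B = 56454.3 − 3.244×(1347 + 20300) = −13768.568.
Balance: K_A = K_B − x×(3.244 − 0.9067), so x = (K_B − K_A)/(3.244 − 0.9067) = 6666.32/2.3373 = 2850 m.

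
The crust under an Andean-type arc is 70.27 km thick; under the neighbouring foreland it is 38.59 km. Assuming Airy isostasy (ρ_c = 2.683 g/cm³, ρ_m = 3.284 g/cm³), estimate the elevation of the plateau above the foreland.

Excess crust Δ = 70.27 km − 38.59 km = 31.68 km, split between elevation h and root r with h + r = Δ.
Airy balance ρ_c h = (ρ_m − ρ_c) r gives r = h ρ_c/(ρ_m − ρ_c), so h (1 + ρ_c/(ρ_m − ρ_c)) = Δ, i.e. h = Δ (ρ_m − ρ_c)/ρ_m.
h = 31.68 km × 0.601/3.284 = 5.8 km.

5.8 km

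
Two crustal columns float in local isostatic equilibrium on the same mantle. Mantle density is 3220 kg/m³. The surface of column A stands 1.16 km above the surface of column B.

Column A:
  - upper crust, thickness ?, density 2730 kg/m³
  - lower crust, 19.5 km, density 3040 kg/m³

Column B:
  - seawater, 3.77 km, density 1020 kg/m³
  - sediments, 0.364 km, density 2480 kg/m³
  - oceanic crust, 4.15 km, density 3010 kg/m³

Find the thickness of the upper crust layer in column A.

19.7 km

Take the compensation level at the base of the deeper column (depth z_c below the surface of column A) and equate Σ ρ_i t_i down to z_c; mantle fills any gap and the z_c terms cancel.
Column A: x×2730 + 19.5×3040 + (z_c − 19.5 − x)×3220
Column B: 1.16×0 + 3.77×1020 + 0.364×2480 + 4.15×3010 + (z_c − 1.16 − 8.284)×3220
The z_c×3220 term appears on both sides and cancels. Collect the known terms of each column as K = Σ(ρt)_known − 3220 × (depth of known layers): K_A = 59280 − 3220×19.5 = −3510; K_B = 17239.62 − 3220×(1.16 + 8.284) = −13170.06.
Balance: K_A − x×(3220 − 2730) = K_B, so x = (K_A − K_B)/(3220 − 2730) = 9660.06/490 = 19.7 km.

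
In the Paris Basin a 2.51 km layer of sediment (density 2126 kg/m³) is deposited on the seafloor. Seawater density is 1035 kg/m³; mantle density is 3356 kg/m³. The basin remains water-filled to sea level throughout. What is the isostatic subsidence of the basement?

Submarine loading: the sediment displaces seawater, and the subsidence is in turn flooded, so s (ρ_m − ρ_w) = t (ρ_sed − ρ_w).
s = 2.51 km × (2126 − 1035) / (3356 − 1035) = 1.18 km.

1.18 km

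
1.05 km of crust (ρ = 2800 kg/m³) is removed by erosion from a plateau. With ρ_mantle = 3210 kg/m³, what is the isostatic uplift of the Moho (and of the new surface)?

0.916 km

Unloading: uplift u = e ρ_c/ρ_m = 1.05 km × 2800/3210 = 0.916 km.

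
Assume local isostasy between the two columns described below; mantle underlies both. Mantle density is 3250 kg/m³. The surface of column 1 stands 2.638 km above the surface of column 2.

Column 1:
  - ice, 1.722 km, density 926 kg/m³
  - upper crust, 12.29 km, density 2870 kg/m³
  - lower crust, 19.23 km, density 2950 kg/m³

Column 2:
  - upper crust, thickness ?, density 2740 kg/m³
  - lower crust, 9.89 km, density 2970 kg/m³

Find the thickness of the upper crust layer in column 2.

Take the compensation level at the base of the deeper column (depth z_c below the surface of column 1) and equate Σ ρ_i t_i down to z_c; mantle fills any gap and the z_c terms cancel.
Column 1: 1.722×926 + 12.29×2870 + 19.23×2950 + (z_c − 33.242)×3250
Column 2: 2.638×0 + x×2740 + 9.89×2970 + (z_c − 2.638 − 9.89 − x)×3250
The z_c×3250 term appears on both sides and cancels. Collect the known terms of each column as K = Σ(ρt)_known − 3250 × (depth of known layers): K_1 = 93595.372 − 3250×33.242 = −14441.128; K_2 = 29373.3 − 3250×(2.638 + 9.89) = −11342.7.
Balance: K_1 = K_2 − x×(3250 − 2740), so x = (K_2 − K_1)/(3250 − 2740) = 3098.43/510 = 6.08 km.

6.08 km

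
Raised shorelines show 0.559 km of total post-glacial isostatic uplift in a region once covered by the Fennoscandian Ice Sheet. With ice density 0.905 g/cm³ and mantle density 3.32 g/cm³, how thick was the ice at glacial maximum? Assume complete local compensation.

u = t ρ_ice/ρ_m → t = u ρ_m/ρ_ice = 0.559 km × 3.32/0.905 = 2.05 km.

2.05 km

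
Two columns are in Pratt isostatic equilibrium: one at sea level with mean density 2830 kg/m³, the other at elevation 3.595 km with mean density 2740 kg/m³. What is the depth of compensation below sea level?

109 km

ρ_ref D = ρ (D + h) → D (ρ_ref − ρ) = ρ h.
D = ρ h/(ρ_ref − ρ) = 2740 × 3.595 km/(2830 − 2740) = 109 km.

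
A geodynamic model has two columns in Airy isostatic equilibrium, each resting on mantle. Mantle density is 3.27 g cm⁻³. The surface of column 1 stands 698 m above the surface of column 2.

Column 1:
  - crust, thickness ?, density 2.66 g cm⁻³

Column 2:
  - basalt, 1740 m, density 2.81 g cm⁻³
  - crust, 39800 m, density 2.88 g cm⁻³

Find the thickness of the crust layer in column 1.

30500 m

Take the compensation level at the base of the deeper column (depth z_c below the surface of column 1) and equate Σ ρ_i t_i down to z_c; mantle fills any gap and the z_c terms cancel.
Column 1: x×2.66 + (z_c − 0 − x)×3.27
Column 2: 698×0 + 1740×2.81 + 39800×2.88 + (z_c − 698 − 41540)×3.27
The z_c×3.27 term appears on both sides and cancels. Collect the known terms of each column as K = Σ(ρt)_known − 3.27 × (depth of known layers): K_1 = 0 − 3.27×0 = 0; K_2 = 119513.4 − 3.27×(698 + 41540) = −18604.86.
Balance: K_1 − x×(3.27 − 2.66) = K_2, so x = (K_1 − K_2)/(3.27 − 2.66) = 18604.9/0.61 = 30500 m.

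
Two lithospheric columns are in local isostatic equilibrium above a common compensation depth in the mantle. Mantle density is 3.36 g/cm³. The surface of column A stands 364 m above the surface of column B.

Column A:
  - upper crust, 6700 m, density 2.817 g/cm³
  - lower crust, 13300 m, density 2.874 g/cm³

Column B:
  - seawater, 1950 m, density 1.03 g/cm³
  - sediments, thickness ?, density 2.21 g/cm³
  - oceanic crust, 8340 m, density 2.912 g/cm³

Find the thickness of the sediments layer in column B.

Take the compensation level at the base of the deeper column (depth z_c below the surface of column A) and equate Σ ρ_i t_i down to z_c; mantle fills any gap and the z_c terms cancel.
Column A: 6700×2.817 + 13300×2.874 + (z_c − 20000)×3.36
Column B: 364×0 + 1950×1.03 + x×2.21 + 8340×2.912 + (z_c − 364 − 10290 − x)×3.36
The z_c×3.36 term appears on both sides and cancels. Collect the known terms of each column as K = Σ(ρt)_known − 3.36 × (depth of known layers): K_A = 57098.1 − 3.36×20000 = −10101.9; K_B = 26294.58 − 3.36×(364 + 10290) = −9502.86.
Balance: K_A = K_B − x×(3.36 − 2.21), so x = (K_B − K_A)/(3.36 − 2.21) = 599.04/1.15 = 521 m.

521 m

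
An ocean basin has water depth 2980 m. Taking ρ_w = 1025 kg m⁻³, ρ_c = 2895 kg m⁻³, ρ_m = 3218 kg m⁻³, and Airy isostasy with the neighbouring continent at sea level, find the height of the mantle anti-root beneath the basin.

By Archimedes' principle applied to the lithosphere: replacing crust with seawater at the top is compensated by replacing crust with mantle at the base: d (ρ_c − ρ_w) = a (ρ_m − ρ_c).
a = d (ρ_c − ρ_w)/(ρ_m − ρ_c) = 2980 m × 1870/323 = 17300 m.

17300 m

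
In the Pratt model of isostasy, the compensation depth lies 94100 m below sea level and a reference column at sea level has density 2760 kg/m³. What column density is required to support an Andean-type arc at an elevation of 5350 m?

Pratt balance: ρ_ref D = ρ (D + h).
ρ = ρ_ref D/(D + h) = 2760 × 94100 m/(94100 m + 5350 m) = 2610 kg/m³.

2610 kg/m³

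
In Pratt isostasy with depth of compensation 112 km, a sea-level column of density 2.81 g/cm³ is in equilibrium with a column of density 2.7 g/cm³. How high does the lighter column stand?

4.56 km

ρ_ref D = ρ (D + h) → h = D (ρ_ref − ρ)/ρ.
h = 112 km × (2.81 − 2.7)/2.7 = 4.56 km.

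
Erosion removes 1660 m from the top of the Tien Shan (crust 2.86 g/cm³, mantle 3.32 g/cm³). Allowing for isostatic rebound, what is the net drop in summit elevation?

230 m

Rebound u = e ρ_c/ρ_m = 1660 m × 2.86/3.32 = 1430 m.
Net surface drop = e − u = 1660 m − 1430 m = e (ρ_m − ρ_c)/ρ_m = 230 m.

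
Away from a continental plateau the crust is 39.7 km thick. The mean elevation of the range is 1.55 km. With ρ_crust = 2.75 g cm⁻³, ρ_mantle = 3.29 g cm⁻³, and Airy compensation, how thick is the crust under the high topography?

49.1 km

Root depth r = h ρ_c / (ρ_m − ρ_c) = 1.55 km × 2.75 / 0.54 = 7.894 km.
Total thickness = T + h + r = 39.7 km + 1.55 km + 7.894 km = 49.1 km.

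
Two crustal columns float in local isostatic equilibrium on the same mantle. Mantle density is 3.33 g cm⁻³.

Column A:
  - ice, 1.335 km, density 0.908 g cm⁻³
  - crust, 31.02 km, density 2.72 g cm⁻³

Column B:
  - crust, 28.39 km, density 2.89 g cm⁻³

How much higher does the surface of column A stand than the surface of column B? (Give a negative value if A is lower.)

2.9 km

For any compensation level in the mantle, the mantle terms cancel and isostasy reduces to e = (Σt_A − Σt_B) − (Σ(ρt)_A − Σ(ρt)_B) / ρ_m.
Σt_A = 32.355 km; Σt_B = 28.39 km; Σ(ρt)_A = 85.58658; Σ(ρt)_B = 82.0471 (in km·g cm⁻³).
e = (32.355 − 28.39) − (85.58658 − 82.0471) / 3.33 = 2.9 km.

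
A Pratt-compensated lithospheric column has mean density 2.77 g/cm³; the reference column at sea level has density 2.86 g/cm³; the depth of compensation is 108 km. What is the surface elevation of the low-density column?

ρ_ref D = ρ (D + h) → h = D (ρ_ref − ρ)/ρ.
h = 108 km × (2.86 − 2.77)/2.77 = 3.51 km.

3.51 km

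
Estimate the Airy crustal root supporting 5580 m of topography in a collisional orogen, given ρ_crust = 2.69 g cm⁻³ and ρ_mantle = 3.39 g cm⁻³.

21400 m

In Airy isostatic equilibrium: the weight of the topography is balanced by the buoyancy of the root, ρ_c h = (ρ_m − ρ_c) r.
r = h · ρ_c / (ρ_m − ρ_c) = 5580 m × 2.69 / (3.39 − 2.69) = 21400 m.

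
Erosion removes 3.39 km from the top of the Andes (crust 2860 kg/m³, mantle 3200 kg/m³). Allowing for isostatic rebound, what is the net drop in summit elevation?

Rebound u = e ρ_c/ρ_m = 3.39 km × 2860/3200 = 3.03 km.
Net surface drop = e − u = 3.39 km − 3.03 km = e (ρ_m − ρ_c)/ρ_m = 0.36 km.

0.36 km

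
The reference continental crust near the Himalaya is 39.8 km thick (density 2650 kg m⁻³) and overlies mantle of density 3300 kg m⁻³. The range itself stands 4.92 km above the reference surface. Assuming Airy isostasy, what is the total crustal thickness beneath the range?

64.8 km

Root depth r = h ρ_c / (ρ_m − ρ_c) = 4.92 km × 2650 / 650 = 20.06 km.
Total thickness = T + h + r = 39.8 km + 4.92 km + 20.06 km = 64.8 km.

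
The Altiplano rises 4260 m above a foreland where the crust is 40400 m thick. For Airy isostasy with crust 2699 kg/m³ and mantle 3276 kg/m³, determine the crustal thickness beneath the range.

64600 m

Root depth r = h ρ_c / (ρ_m − ρ_c) = 4260 m × 2699 / 577 = 19930 m.
Total thickness = T + h + r = 40400 m + 4260 m + 19930 m = 64600 m.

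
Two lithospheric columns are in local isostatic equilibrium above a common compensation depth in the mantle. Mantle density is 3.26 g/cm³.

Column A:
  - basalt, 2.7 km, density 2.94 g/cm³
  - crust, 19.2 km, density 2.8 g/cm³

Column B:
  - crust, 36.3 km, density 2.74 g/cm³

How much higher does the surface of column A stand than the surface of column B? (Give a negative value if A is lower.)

For any compensation level in the mantle, the mantle terms cancel and isostasy reduces to e = (Σt_A − Σt_B) − (Σ(ρt)_A − Σ(ρt)_B) / ρ_m.
Σt_A = 21.9 km; Σt_B = 36.3 km; Σ(ρt)_A = 61.698; Σ(ρt)_B = 99.462 (in km·g/cm³).
e = (21.9 − 36.3) − (61.698 − 99.462) / 3.26 = −2.82 km.

−2.82 km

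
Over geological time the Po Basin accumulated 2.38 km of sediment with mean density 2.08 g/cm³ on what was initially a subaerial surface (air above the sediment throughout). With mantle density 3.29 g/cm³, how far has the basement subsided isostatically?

Subaerial load: s = t ρ_sed / ρ_m = 2.38 km × 2.08/3.29 = 1.5 km.

1.5 km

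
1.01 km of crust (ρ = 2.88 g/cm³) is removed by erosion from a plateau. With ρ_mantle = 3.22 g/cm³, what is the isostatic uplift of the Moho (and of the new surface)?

0.903 km

Unloading: uplift u = e ρ_c/ρ_m = 1.01 km × 2.88/3.22 = 0.903 km.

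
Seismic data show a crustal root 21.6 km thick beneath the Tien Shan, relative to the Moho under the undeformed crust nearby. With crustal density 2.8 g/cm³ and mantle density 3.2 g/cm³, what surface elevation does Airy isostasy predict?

In Airy isostatic equilibrium: ρ_c h = (ρ_m − ρ_c) r.
h = r (ρ_m − ρ_c) / ρ_c = 21.6 km × (3.2 − 2.8) / 2.8 = 3.09 km.

3.09 km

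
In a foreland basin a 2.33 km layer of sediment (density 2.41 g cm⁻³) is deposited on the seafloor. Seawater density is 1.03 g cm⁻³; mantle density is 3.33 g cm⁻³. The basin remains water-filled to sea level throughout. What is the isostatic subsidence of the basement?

1.4 km

Submarine loading: the sediment displaces seawater, and the subsidence is in turn flooded, so s (ρ_m − ρ_w) = t (ρ_sed − ρ_w).
s = 2.33 km × (2.41 − 1.03) / (3.33 − 1.03) = 1.4 km.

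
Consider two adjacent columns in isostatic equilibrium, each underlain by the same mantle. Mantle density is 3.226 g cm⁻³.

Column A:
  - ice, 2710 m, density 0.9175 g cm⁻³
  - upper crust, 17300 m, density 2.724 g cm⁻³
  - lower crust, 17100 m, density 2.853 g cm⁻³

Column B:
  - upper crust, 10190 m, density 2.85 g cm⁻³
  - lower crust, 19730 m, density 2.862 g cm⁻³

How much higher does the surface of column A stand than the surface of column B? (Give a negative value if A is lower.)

3190 m

For any compensation level in the mantle, the mantle terms cancel and isostasy reduces to e = (Σt_A − Σt_B) − (Σ(ρt)_A − Σ(ρt)_B) / ρ_m.
Σt_A = 37110 m; Σt_B = 29920 m; Σ(ρt)_A = 98397.925; Σ(ρt)_B = 85508.76 (in m·g cm⁻³).
e = (37110 − 29920) − (98397.925 − 85508.76) / 3.226 = 3190 m.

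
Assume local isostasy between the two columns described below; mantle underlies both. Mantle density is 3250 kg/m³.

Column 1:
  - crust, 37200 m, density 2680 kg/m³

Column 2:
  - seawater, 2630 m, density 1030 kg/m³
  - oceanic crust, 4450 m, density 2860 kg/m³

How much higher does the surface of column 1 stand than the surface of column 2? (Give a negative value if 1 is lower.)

For any compensation level in the mantle, the mantle terms cancel and isostasy reduces to e = (Σt_1 − Σt_2) − (Σ(ρt)_1 − Σ(ρt)_2) / ρ_m.
Σt_1 = 37200 m; Σt_2 = 7080 m; Σ(ρt)_1 = 99696000; Σ(ρt)_2 = 15435900 (in m·kg/m³).
e = (37200 − 7080) − (99696000 − 15435900) / 3250 = 4190 m.

4190 m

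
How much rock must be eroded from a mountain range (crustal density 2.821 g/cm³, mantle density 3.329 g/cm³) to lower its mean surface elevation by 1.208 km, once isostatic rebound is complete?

Net drop Δ = e − u = e − e ρ_c/ρ_m = e (ρ_m − ρ_c)/ρ_m.
e = Δ ρ_m/(ρ_m − ρ_c) = 1.208 km × 3.329/0.508 = 7.92 km.

7.92 km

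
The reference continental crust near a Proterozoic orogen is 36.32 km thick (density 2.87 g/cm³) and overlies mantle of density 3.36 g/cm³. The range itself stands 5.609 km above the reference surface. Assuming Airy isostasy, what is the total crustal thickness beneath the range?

Root depth r = h ρ_c / (ρ_m − ρ_c) = 5.609 km × 2.87 / 0.49 = 32.85 km.
Total thickness = T + h + r = 36.32 km + 5.609 km + 32.85 km = 74.8 km.

74.8 km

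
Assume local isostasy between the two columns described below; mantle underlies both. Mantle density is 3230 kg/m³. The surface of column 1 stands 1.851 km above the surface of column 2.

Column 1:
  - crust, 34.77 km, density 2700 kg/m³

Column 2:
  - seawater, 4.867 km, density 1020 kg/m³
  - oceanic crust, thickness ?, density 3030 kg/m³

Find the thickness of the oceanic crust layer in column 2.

Take the compensation level at the base of the deeper column (depth z_c below the surface of column 1) and equate Σ ρ_i t_i down to z_c; mantle fills any gap and the z_c terms cancel.
Column 1: 34.77×2700 + (z_c − 34.77)×3230
Column 2: 1.851×0 + 4.867×1020 + x×3030 + (z_c − 1.851 − 4.867 − x)×3230
The z_c×3230 term appears on both sides and cancels. Collect the known terms of each column as K = Σ(ρt)_known − 3230 × (depth of known layers): K_1 = 93879 − 3230×34.77 = −18428.1; K_2 = 4964.34 − 3230×(1.851 + 4.867) = −16734.8.
Balance: K_1 = K_2 − x×(3230 − 3030), so x = (K_2 − K_1)/(3230 − 3030) = 1693.3/200 = 8.47 km.

8.47 km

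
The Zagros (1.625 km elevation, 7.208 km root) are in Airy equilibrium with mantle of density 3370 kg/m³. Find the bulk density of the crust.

ρ_c h = (ρ_m − ρ_c) r → ρ_c (h + r) = ρ_m r → ρ_c = ρ_m r / (h + r).
ρ_c = 3370 × 7.208 km / (1.625 km + 7.208 km) = 2750 kg/m³.

2750 kg/m³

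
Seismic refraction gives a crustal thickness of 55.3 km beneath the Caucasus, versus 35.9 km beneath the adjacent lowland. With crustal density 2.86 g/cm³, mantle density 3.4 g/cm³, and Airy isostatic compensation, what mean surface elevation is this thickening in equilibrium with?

3.08 km

Excess crust Δ = 55.3 km − 35.9 km = 19.4 km, split between elevation h and root r with h + r = Δ.
Airy balance ρ_c h = (ρ_m − ρ_c) r gives r = h ρ_c/(ρ_m − ρ_c), so h (1 + ρ_c/(ρ_m − ρ_c)) = Δ, i.e. h = Δ (ρ_m − ρ_c)/ρ_m.
h = 19.4 km × 0.54/3.4 = 3.08 km.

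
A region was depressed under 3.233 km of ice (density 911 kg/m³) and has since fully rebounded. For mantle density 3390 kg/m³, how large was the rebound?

Removing the load lets mantle flow back in; uplift u satisfies ρ_ice t = ρ_m u.
u = t ρ_ice/ρ_m = 3.233 km × 911/3390 = 0.869 km.

0.869 km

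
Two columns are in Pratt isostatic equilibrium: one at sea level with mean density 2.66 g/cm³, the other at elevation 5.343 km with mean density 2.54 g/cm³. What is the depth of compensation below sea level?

113 km

ρ_ref D = ρ (D + h) → D (ρ_ref − ρ) = ρ h.
D = ρ h/(ρ_ref − ρ) = 2.54 × 5.343 km/(2.66 − 2.54) = 113 km.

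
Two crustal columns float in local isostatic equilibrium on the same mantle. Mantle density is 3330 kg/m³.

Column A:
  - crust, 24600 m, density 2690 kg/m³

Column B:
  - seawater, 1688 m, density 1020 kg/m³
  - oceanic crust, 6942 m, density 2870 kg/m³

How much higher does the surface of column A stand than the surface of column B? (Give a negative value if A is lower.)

2600 m

For any compensation level in the mantle, the mantle terms cancel and isostasy reduces to e = (Σt_A − Σt_B) − (Σ(ρt)_A − Σ(ρt)_B) / ρ_m.
Σt_A = 24600 m; Σt_B = 8630 m; Σ(ρt)_A = 66174000; Σ(ρt)_B = 21645300 (in m·kg/m³).
e = (24600 − 8630) − (66174000 − 21645300) / 3330 = 2600 m.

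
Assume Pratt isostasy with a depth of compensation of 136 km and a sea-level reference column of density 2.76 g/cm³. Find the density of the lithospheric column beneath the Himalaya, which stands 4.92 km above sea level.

Pratt balance: ρ_ref D = ρ (D + h).
ρ = ρ_ref D/(D + h) = 2.76 × 136 km/(136 km + 4.92 km) = 2.66 g/cm³.

2.66 g/cm³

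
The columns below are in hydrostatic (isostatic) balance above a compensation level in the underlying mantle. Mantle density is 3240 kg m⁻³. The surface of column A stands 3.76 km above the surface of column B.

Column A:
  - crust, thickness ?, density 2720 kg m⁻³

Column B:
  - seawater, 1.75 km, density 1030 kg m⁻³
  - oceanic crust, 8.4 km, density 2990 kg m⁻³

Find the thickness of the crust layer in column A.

Take the compensation level at the base of the deeper column (depth z_c below the surface of column A) and equate Σ ρ_i t_i down to z_c; mantle fills any gap and the z_c terms cancel.
Column A: x×2720 + (z_c − 0 − x)×3240
Column B: 3.76×0 + 1.75×1030 + 8.4×2990 + (z_c − 3.76 − 10.15)×3240
The z_c×3240 term appears on both sides and cancels. Collect the known terms of each column as K = Σ(ρt)_known − 3240 × (depth of known layers): K_A = 0 − 3240×0 = 0; K_B = 26918.5 − 3240×(3.76 + 10.15) = −18149.9.
Balance: K_A − x×(3240 − 2720) = K_B, so x = (K_A − K_B)/(3240 − 2720) = 18149.9/520 = 34.9 km.

34.9 km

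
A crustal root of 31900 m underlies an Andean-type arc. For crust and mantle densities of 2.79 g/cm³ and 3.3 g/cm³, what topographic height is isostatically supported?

5830 m

For local isostatic compensation: ρ_c h = (ρ_m − ρ_c) r.
h = r (ρ_m − ρ_c) / ρ_c = 31900 m × (3.3 − 2.79) / 2.79 = 5830 m.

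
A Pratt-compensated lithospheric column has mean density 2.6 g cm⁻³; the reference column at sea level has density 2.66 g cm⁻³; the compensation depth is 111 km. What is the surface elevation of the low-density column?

2.56 km

ρ_ref D = ρ (D + h) → h = D (ρ_ref − ρ)/ρ.
h = 111 km × (2.66 − 2.6)/2.6 = 2.56 km.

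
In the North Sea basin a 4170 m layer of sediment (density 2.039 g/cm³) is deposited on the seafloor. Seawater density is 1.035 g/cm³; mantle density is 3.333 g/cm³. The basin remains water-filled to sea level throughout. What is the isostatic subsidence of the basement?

Submarine loading: the sediment displaces seawater, and the subsidence is in turn flooded, so s (ρ_m − ρ_w) = t (ρ_sed − ρ_w).
s = 4170 m × (2.039 − 1.035) / (3.333 − 1.035) = 1820 m.

1820 m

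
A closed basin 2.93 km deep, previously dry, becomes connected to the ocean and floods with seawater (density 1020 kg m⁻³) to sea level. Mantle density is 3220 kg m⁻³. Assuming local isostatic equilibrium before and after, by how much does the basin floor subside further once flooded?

1.36 km

After flooding the water column is d + s deep. Its weight must equal the weight of mantle displaced by the extra subsidence s: (d + s) ρ_w = s ρ_m.
s = d ρ_w / (ρ_m − ρ_w) = 2.93 km × 1020/(3220 − 1020) = 1.36 km.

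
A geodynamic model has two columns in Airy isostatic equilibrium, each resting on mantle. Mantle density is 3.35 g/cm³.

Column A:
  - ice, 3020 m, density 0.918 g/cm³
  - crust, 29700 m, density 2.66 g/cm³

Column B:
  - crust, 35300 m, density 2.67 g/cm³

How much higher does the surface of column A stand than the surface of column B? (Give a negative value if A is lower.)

1140 m

For any compensation level in the mantle, the mantle terms cancel and isostasy reduces to e = (Σt_A − Σt_B) − (Σ(ρt)_A − Σ(ρt)_B) / ρ_m.
Σt_A = 32720 m; Σt_B = 35300 m; Σ(ρt)_A = 81774.36; Σ(ρt)_B = 94251 (in m·g/cm³).
e = (32720 − 35300) − (81774.36 − 94251) / 3.35 = 1140 m.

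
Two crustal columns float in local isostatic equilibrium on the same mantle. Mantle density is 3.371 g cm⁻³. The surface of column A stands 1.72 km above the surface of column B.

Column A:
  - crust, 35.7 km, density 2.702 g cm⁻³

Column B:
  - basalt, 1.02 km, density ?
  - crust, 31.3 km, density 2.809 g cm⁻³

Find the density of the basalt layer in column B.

2.89 g cm⁻³

Take the compensation level at the base of the deeper column (depth z_c below the surface of column A) and equate Σ ρ_i t_i down to z_c; mantle fills any gap and the z_c terms cancel.
Column A: 35.7×2.702 + (z_c − 35.7)×3.371
Column B: 1.72×0 + 1.02×ρ + 31.3×2.809 + (z_c − 1.72 − 32.32)×3.371
The z_c×3.371 term appears on both sides and cancels. Collect the known terms of each column as K = Σ(ρt)_known − 3.371 × (depth of known layers): K_A = 96.4614 − 3.371×35.7 = −23.8833; K_B = 87.9217 − 3.371×(1.72 + 32.32) = −26.82714.
Balance: K_A = K_B + 1.02×ρ, so ρ = (K_A − K_B)/1.02 = 2.94384/1.02 = 2.89 g cm⁻³.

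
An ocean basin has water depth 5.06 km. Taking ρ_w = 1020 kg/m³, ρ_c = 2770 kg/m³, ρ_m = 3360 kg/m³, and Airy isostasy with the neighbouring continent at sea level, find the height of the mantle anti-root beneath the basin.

15 km

By Archimedes' principle applied to the lithosphere: replacing crust with seawater at the top is compensated by replacing crust with mantle at the base: d (ρ_c − ρ_w) = a (ρ_m − ρ_c).
a = d (ρ_c − ρ_w)/(ρ_m − ρ_c) = 5.06 km × 1750/590 = 15 km.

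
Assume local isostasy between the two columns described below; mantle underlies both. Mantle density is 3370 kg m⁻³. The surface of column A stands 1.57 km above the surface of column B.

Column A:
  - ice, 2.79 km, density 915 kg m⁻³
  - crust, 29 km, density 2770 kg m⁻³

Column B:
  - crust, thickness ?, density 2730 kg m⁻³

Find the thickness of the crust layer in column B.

Take the compensation level at the base of the deeper column (depth z_c below the surface of column A) and equate Σ ρ_i t_i down to z_c; mantle fills any gap and the z_c terms cancel.
Column A: 2.79×915 + 29×2770 + (z_c − 31.79)×3370
Column B: 1.57×0 + x×2730 + (z_c − 1.57 − 0 − x)×3370
The z_c×3370 term appears on both sides and cancels. Collect the known terms of each column as K = Σ(ρt)_known − 3370 × (depth of known layers): K_A = 82882.85 − 3370×31.79 = −24249.45; K_B = 0 − 3370×(1.57 + 0) = −5290.9.
Balance: K_A = K_B − x×(3370 − 2730), so x = (K_B − K_A)/(3370 − 2730) = 18958.5/640 = 29.6 km.

29.6 km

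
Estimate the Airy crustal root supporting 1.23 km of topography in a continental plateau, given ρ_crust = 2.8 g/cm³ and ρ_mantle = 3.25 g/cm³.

Balancing pressure at the compensation depth: the weight of the topography is balanced by the buoyancy of the root, ρ_c h = (ρ_m − ρ_c) r.
r = h · ρ_c / (ρ_m − ρ_c) = 1.23 km × 2.8 / (3.25 − 2.8) = 7.65 km.

7.65 km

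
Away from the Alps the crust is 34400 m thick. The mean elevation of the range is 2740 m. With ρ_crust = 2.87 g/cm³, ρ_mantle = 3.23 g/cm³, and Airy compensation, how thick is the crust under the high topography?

59000 m

Root depth r = h ρ_c / (ρ_m − ρ_c) = 2740 m × 2.87 / 0.36 = 21840 m.
Total thickness = T + h + r = 34400 m + 2740 m + 21840 m = 59000 m.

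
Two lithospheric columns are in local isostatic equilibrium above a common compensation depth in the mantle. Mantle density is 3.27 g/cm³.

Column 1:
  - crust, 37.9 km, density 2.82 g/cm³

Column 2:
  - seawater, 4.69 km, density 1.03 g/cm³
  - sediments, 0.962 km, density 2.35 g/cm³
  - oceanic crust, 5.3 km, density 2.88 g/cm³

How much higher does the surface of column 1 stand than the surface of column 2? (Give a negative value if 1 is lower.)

1.1 km

For any compensation level in the mantle, the mantle terms cancel and isostasy reduces to e = (Σt_1 − Σt_2) − (Σ(ρt)_1 − Σ(ρt)_2) / ρ_m.
Σt_1 = 37.9 km; Σt_2 = 10.952 km; Σ(ρt)_1 = 106.878; Σ(ρt)_2 = 22.3554 (in km·g/cm³).
e = (37.9 − 10.952) − (106.878 − 22.3554) / 3.27 = 1.1 km.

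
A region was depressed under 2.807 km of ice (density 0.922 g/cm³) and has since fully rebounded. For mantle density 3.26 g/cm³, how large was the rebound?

0.794 km

Removing the load lets mantle flow back in; uplift u satisfies ρ_ice t = ρ_m u.
u = t ρ_ice/ρ_m = 2.807 km × 0.922/3.26 = 0.794 km.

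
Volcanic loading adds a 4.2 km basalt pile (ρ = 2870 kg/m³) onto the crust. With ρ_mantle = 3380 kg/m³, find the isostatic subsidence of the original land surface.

3.57 km

Subaerial loading: s = t ρ_load / ρ_m.
s = 4.2 km × 2870/3380 = 3.57 km.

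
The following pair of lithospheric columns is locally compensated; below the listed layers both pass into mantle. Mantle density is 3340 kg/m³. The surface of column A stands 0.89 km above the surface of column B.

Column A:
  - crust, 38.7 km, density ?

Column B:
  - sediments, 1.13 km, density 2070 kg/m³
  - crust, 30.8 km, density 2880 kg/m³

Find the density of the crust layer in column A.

Take the compensation level at the base of the deeper column (depth z_c below the surface of column A) and equate Σ ρ_i t_i down to z_c; mantle fills any gap and the z_c terms cancel.
Column A: 38.7×ρ + (z_c − 38.7)×3340
Column B: 0.89×0 + 1.13×2070 + 30.8×2880 + (z_c − 0.89 − 31.93)×3340
The z_c×3340 term appears on both sides and cancels. Collect the known terms of each column as K = Σ(ρt)_known − 3340 × (depth of known layers): K_A = 0 − 3340×38.7 = −129258; K_B = 91043.1 − 3340×(0.89 + 31.93) = −18575.7.
Balance: K_A + 38.7×ρ = K_B, so ρ = (K_B − K_A)/38.7 = 110682/38.7 = 2860 kg/m³.

2860 kg/m³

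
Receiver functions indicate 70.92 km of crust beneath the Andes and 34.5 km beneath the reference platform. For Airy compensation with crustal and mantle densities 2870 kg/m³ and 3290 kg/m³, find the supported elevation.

4.65 km

Excess crust Δ = 70.92 km − 34.5 km = 36.42 km, split between elevation h and root r with h + r = Δ.
Airy balance ρ_c h = (ρ_m − ρ_c) r gives r = h ρ_c/(ρ_m − ρ_c), so h (1 + ρ_c/(ρ_m − ρ_c)) = Δ, i.e. h = Δ (ρ_m − ρ_c)/ρ_m.
h = 36.42 km × 420/3290 = 4.65 km.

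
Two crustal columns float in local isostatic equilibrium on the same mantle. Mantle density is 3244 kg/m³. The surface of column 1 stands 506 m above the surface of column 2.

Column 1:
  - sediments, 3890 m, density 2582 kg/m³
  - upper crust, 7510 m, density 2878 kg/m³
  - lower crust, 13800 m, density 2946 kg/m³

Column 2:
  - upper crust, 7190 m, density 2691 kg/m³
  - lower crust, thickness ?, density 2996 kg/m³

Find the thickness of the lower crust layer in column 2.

15400 m

Take the compensation level at the base of the deeper column (depth z_c below the surface of column 1) and equate Σ ρ_i t_i down to z_c; mantle fills any gap and the z_c terms cancel.
Column 1: 3890×2582 + 7510×2878 + 13800×2946 + (z_c − 25200)×3244
Column 2: 506×0 + 7190×2691 + x×2996 + (z_c − 506 − 7190 − x)×3244
The z_c×3244 term appears on both sides and cancels. Collect the known terms of each column as K = Σ(ρt)_known − 3244 × (depth of known layers): K_1 = 72312560 − 3244×25200 = −9436240; K_2 = 19348290 − 3244×(506 + 7190) = −5617534.
Balance: K_1 = K_2 − x×(3244 − 2996), so x = (K_2 − K_1)/(3244 − 2996) = 3818710/248 = 15400 m.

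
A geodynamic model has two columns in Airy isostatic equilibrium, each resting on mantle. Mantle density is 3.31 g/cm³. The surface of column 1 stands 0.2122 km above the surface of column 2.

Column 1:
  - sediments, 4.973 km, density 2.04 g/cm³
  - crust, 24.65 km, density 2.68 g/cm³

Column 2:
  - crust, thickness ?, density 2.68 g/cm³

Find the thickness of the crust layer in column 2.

33.6 km

Take the compensation level at the base of the deeper column (depth z_c below the surface of column 1) and equate Σ ρ_i t_i down to z_c; mantle fills any gap and the z_c terms cancel.
Column 1: 4.973×2.04 + 24.65×2.68 + (z_c − 29.623)×3.31
Column 2: 0.2122×0 + x×2.68 + (z_c − 0.2122 − 0 − x)×3.31
The z_c×3.31 term appears on both sides and cancels. Collect the known terms of each column as K = Σ(ρt)_known − 3.31 × (depth of known layers): K_1 = 76.20692 − 3.31×29.623 = −21.84521; K_2 = 0 − 3.31×(0.2122 + 0) = −0.702382.
Balance: K_1 = K_2 − x×(3.31 − 2.68), so x = (K_2 − K_1)/(3.31 − 2.68) = 21.1428/0.63 = 33.6 km.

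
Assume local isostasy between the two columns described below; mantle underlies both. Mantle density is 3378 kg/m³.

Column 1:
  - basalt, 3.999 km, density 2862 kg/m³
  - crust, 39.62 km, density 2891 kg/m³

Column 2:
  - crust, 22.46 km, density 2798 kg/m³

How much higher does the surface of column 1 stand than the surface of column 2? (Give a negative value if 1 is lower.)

2.47 km

For any compensation level in the mantle, the mantle terms cancel and isostasy reduces to e = (Σt_1 − Σt_2) − (Σ(ρt)_1 − Σ(ρt)_2) / ρ_m.
Σt_1 = 43.619 km; Σt_2 = 22.46 km; Σ(ρt)_1 = 125986.558; Σ(ρt)_2 = 62843.08 (in km·kg/m³).
e = (43.619 − 22.46) − (125986.558 − 62843.08) / 3378 = 2.47 km.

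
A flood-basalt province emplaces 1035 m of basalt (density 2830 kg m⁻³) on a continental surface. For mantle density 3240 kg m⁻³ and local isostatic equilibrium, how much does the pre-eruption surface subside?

904 m

Subaerial loading: s = t ρ_load / ρ_m.
s = 1035 m × 2830/3240 = 904 m.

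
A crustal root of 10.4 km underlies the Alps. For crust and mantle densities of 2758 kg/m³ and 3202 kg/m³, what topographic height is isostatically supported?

1.67 km

Isostatic balance requires: ρ_c h = (ρ_m − ρ_c) r.
h = r (ρ_m − ρ_c) / ρ_c = 10.4 km × (3202 − 2758) / 2758 = 1.67 km.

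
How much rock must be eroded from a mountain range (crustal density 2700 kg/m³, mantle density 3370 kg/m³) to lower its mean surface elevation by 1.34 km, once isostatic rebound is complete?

Net drop Δ = e − u = e − e ρ_c/ρ_m = e (ρ_m − ρ_c)/ρ_m.
e = Δ ρ_m/(ρ_m − ρ_c) = 1.34 km × 3370/670 = 6.74 km.

6.74 km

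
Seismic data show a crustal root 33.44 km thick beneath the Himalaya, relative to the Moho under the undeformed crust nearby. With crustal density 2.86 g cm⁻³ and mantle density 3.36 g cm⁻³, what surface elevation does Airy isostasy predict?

5.85 km

For local isostatic compensation: ρ_c h = (ρ_m − ρ_c) r.
h = r (ρ_m − ρ_c) / ρ_c = 33.44 km × (3.36 − 2.86) / 2.86 = 5.85 km.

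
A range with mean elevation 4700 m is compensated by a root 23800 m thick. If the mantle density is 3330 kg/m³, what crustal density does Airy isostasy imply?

2780 kg/m³

ρ_c h = (ρ_m − ρ_c) r → ρ_c (h + r) = ρ_m r → ρ_c = ρ_m r / (h + r).
ρ_c = 3330 × 23800 m / (4700 m + 23800 m) = 2780 kg/m³.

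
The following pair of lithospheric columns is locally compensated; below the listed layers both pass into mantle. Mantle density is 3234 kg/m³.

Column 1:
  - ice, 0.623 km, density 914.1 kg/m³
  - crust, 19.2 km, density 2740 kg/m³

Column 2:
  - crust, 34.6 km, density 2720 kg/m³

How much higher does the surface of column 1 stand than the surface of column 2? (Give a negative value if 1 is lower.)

For any compensation level in the mantle, the mantle terms cancel and isostasy reduces to e = (Σt_1 − Σt_2) − (Σ(ρt)_1 − Σ(ρt)_2) / ρ_m.
Σt_1 = 19.823 km; Σt_2 = 34.6 km; Σ(ρt)_1 = 53177.4843; Σ(ρt)_2 = 94112 (in km·kg/m³).
e = (19.823 − 34.6) − (53177.4843 − 94112) / 3234 = −2.12 km.

−2.12 km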